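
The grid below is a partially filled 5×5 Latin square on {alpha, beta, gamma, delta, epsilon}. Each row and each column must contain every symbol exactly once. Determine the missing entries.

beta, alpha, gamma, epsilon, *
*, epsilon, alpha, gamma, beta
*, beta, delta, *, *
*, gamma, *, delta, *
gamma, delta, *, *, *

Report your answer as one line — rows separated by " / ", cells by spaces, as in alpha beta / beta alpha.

At row 1, column 5: row 1 has {alpha,beta,gamma,epsilon}; column 5 has {beta}; that leaves delta.
At row 2, column 1: row 2 has {alpha,beta,gamma,epsilon}; column 1 has {beta,gamma}; that leaves delta.
At row 3, column 4: row 3 has {beta,delta}; column 4 has {gamma,delta,epsilon}; that leaves alpha.
At row 5, column 4: row 5 has {gamma,delta}; column 4 has {alpha,gamma,delta,epsilon}; that leaves beta.
At row 3, column 1: row 3 has {alpha,beta,delta}; column 1 has {beta,gamma,delta}; that leaves epsilon.
At row 3, column 5: row 3 has {alpha,beta,delta,epsilon}; column 5 has {beta,delta}; that leaves gamma.
At row 4, column 1: row 4 has {gamma,delta}; column 1 has {beta,gamma,delta,epsilon}; that leaves alpha.
At row 4, column 5: row 4 has {alpha,gamma,delta}; column 5 has {beta,gamma,delta}; that leaves epsilon.
At row 5, column 3: row 5 has {beta,gamma,delta}; column 3 has {alpha,gamma,delta}; that leaves epsilon.
At row 5, column 5: row 5 has {beta,gamma,delta,epsilon}; column 5 has {beta,gamma,delta,epsilon}; that leaves alpha.
At row 4, column 3: row 4 has {alpha,gamma,delta,epsilon}; column 3 has {alpha,gamma,delta,epsilon}; that leaves beta.

beta alpha gamma epsilon delta / delta epsilon alpha gamma beta / epsilon beta delta alpha gamma / alpha gamma beta delta epsilon / gamma delta epsilon beta alpha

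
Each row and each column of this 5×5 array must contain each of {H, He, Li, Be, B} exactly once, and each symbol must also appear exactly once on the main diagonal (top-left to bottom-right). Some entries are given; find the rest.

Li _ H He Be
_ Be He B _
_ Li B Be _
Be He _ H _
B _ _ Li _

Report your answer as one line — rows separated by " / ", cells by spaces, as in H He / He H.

Li B H He Be / H Be He B Li / He Li B Be H / Be He Li H B / B H Be Li He

(r1,c2) = B
(r2,c1) = H
(r2,c5) = Li
(r3,c1) = He
(r3,c5) = H
(r4,c3) = Li
(r4,c5) = B
(r5,c2) = H
(r5,c3) = Be
(r5,c5) = He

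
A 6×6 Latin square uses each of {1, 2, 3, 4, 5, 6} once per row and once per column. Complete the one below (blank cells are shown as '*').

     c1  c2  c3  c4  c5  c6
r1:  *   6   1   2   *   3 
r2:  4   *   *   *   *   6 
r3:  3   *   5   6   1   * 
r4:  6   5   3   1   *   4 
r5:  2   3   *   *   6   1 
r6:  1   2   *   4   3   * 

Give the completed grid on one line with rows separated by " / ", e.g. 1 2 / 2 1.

(r1,c1) = 5
(r1,c5) = 4
(r2,c2) = 1
(r2,c3) = 2
(r2,c5) = 5
(r3,c2) = 4
(r3,c6) = 2
(r4,c5) = 2
(r5,c3) = 4
(r5,c4) = 5
(r6,c3) = 6
(r6,c6) = 5
(r2,c4) = 3

5 6 1 2 4 3 / 4 1 2 3 5 6 / 3 4 5 6 1 2 / 6 5 3 1 2 4 / 2 3 4 5 6 1 / 1 2 6 4 3 5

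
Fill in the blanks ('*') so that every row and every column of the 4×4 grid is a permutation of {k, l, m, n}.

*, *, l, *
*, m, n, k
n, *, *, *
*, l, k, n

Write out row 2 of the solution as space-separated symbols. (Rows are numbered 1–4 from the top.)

l m n k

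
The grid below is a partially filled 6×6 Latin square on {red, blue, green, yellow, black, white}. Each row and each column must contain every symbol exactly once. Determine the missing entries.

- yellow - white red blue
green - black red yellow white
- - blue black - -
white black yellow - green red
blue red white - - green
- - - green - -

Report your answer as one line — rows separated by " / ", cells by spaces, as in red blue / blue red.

(r1,c1) = black
(r1,c3) = green
(r2,c2) = blue
(r3,c5) = white
(r3,c6) = yellow
(r4,c4) = blue
(r5,c4) = yellow
(r5,c5) = black
(r6,c2) = white
(r6,c3) = red
(r6,c5) = blue
(r6,c6) = black
(r3,c1) = red
(r3,c2) = green
(r6,c1) = yellow

black yellow green white red blue / green blue black red yellow white / red green blue black white yellow / white black yellow blue green red / blue red white yellow black green / yellow white red green blue black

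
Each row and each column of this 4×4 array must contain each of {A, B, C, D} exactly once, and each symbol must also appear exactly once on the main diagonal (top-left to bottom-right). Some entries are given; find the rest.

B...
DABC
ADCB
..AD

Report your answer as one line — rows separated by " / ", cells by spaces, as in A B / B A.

B C D A / D A B C / A D C B / C B A D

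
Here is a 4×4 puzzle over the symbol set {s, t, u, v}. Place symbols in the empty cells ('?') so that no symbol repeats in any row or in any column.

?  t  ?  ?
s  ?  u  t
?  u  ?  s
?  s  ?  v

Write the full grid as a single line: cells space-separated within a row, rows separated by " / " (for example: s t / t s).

v t s u / s v u t / t u v s / u s t v

Cell (r1,c4): row 1 has {t}; column 4 has {s,t,v} → u.
Cell (r2,c2): row 2 has {s,t,u}; column 2 has {s,t,u} → v.
Cell (r4,c3): row 4 has {s,v}; column 3 has {u} → t.
Cell (r1,c1): row 1 has {t,u}; column 1 has {s} → v.
Cell (r1,c3): row 1 has {t,u,v}; column 3 has {t,u} → s.
Cell (r3,c1): row 3 has {s,u}; column 1 has {s,v} → t.
Cell (r3,c3): row 3 has {s,t,u}; column 3 has {s,t,u} → v.
Cell (r4,c1): row 4 has {s,t,v}; column 1 has {s,t,v} → u.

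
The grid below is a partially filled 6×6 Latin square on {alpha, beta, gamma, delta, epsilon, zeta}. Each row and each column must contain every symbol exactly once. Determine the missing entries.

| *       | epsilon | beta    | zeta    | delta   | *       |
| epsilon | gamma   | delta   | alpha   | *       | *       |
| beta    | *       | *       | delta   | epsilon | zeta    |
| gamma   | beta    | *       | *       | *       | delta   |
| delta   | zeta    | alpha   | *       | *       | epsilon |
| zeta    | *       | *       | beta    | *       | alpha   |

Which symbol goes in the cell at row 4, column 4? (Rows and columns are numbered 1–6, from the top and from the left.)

epsilon

row 1 has {beta,delta,epsilon,zeta}; column 1 has {beta,gamma,delta,epsilon,zeta} — only alpha is left for (r1,c1).
row 1 has {alpha,beta,delta,epsilon,zeta}; column 6 has {alpha,delta,epsilon,zeta} — only gamma is left for (r1,c6).
row 2 has {alpha,gamma,delta,epsilon}; column 6 has {alpha,gamma,delta,epsilon,zeta} — only beta is left for (r2,c6).
row 3 has {beta,delta,epsilon,zeta}; column 2 has {beta,gamma,epsilon,zeta} — only alpha is left for (r3,c2).
row 3 has {alpha,beta,delta,epsilon,zeta}; column 3 has {alpha,beta,delta} — only gamma is left for (r3,c3).
row 4 has {beta,gamma,delta}; column 4 has {alpha,beta,delta,zeta} — only epsilon is left for (r4,c4).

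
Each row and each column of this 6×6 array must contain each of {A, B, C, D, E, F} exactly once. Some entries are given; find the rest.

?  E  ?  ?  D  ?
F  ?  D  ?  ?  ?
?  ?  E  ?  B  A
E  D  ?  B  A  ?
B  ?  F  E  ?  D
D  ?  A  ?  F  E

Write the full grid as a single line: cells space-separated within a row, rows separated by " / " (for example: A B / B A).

A E B F D C / F C D A E B / C F E D B A / E D C B A F / B A F E C D / D B A C F E

(r3,c1) = C
(r3,c2) = F
(r3,c4) = D
(r4,c3) = C
(r4,c6) = F
(r5,c5) = C
(r6,c4) = C
(r1,c1) = A
(r1,c3) = B
(r1,c4) = F
(r1,c6) = C
(r2,c4) = A
(r2,c5) = E
(r2,c6) = B
(r5,c2) = A
(r6,c2) = B
(r2,c2) = C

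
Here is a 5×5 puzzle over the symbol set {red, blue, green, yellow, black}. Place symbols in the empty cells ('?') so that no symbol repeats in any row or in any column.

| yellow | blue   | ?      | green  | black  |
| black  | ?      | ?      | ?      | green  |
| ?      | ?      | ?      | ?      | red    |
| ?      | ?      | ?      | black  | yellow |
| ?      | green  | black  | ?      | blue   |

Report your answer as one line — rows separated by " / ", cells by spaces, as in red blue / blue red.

yellow blue red green black / black yellow blue red green / green black yellow blue red / blue red green black yellow / red green black yellow blue

(r1,c3) = red
(r4,c2) = red
(r5,c1) = red
(r5,c4) = yellow
(r2,c2) = yellow
(r2,c3) = blue
(r2,c4) = red
(r3,c2) = black
(r3,c4) = blue
(r4,c3) = green
(r3,c1) = green
(r3,c3) = yellow
(r4,c1) = blue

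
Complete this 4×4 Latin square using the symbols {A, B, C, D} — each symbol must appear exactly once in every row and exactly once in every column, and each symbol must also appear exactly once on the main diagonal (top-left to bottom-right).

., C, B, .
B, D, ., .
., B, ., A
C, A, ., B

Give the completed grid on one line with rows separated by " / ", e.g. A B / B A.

(r1,c1) = A
(r1,c4) = D
(r2,c4) = C
(r3,c1) = D
(r3,c3) = C
(r4,c3) = D
(r2,c3) = A

A C B D / B D A C / D B C A / C A D B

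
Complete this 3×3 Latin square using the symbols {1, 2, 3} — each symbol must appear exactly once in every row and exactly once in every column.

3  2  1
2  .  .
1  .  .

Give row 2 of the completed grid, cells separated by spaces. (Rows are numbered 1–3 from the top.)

2 1 3

At row 2, column 3: row 2 has {2}; column 3 has {1}; that leaves 3.
At row 3, column 2: row 3 has {1}; column 2 has {2}; that leaves 3.
At row 3, column 3: row 3 has {1,3}; column 3 has {1,3}; that leaves 2.
At row 2, column 2: row 2 has {2,3}; column 2 has {2,3}; that leaves 1.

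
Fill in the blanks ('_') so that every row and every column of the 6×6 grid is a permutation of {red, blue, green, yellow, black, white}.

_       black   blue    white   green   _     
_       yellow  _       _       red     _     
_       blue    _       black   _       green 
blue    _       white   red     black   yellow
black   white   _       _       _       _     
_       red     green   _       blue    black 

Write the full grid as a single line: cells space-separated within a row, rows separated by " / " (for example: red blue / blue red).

yellow black blue white green red / green yellow black blue red white / red blue yellow black white green / blue green white red black yellow / black white red green yellow blue / white red green yellow blue black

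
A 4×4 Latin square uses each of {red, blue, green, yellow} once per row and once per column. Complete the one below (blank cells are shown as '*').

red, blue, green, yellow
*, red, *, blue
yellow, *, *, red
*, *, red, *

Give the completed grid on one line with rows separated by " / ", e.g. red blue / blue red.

At row 2, column 1: row 2 has {red,blue}; column 1 has {red,yellow}; that leaves green.
At row 2, column 3: row 2 has {red,blue,green}; column 3 has {red,green}; that leaves yellow.
At row 3, column 2: row 3 has {red,yellow}; column 2 has {red,blue}; that leaves green.
At row 3, column 3: row 3 has {red,green,yellow}; column 3 has {red,green,yellow}; that leaves blue.
At row 4, column 1: row 4 has {red}; column 1 has {red,green,yellow}; that leaves blue.
At row 4, column 2: row 4 has {red,blue}; column 2 has {red,blue,green}; that leaves yellow.
At row 4, column 4: row 4 has {red,blue,yellow}; column 4 has {red,blue,yellow}; that leaves green.

red blue green yellow / green red yellow blue / yellow green blue red / blue yellow red green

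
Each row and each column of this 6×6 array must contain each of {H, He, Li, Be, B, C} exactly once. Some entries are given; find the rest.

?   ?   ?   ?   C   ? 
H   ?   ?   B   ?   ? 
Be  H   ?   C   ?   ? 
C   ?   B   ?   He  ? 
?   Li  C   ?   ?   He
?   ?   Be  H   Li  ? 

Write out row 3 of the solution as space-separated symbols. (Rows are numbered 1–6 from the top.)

Be H He C B Li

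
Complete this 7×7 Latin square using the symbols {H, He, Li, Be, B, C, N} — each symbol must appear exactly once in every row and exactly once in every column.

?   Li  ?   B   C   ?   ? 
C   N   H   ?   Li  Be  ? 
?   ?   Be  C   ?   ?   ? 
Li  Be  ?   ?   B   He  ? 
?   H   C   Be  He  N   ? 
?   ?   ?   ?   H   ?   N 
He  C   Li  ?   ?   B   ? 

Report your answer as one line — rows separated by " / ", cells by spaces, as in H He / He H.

Cell (r1,c6): row 1 has {Li,B,C}; column 6 has {He,Be,B,N} → H.
Cell (r2,c4): row 2 has {H,Li,Be,C,N}; column 4 has {Be,B,C} → He.
Cell (r2,c7): row 2 has {H,He,Li,Be,C,N}; column 7 has {N} → B.
Cell (r3,c5): row 3 has {Be,C}; column 5 has {H,He,Li,B,C} → N.
Cell (r3,c6): row 3 has {Be,C,N}; column 6 has {H,He,Be,B,N} → Li.
Cell (r4,c3): row 4 has {He,Li,Be,B}; column 3 has {H,Li,Be,C} → N.
Cell (r4,c4): row 4 has {He,Li,Be,B,N}; column 4 has {He,Be,B,C} → H.
Cell (r4,c7): row 4 has {H,He,Li,Be,B,N}; column 7 has {B,N} → C.
Cell (r5,c1): row 5 has {H,He,Be,C,N}; column 1 has {He,Li,C} → B.
Cell (r5,c7): row 5 has {H,He,Be,B,C,N}; column 7 has {B,C,N} → Li.
Cell (r6,c1): row 6 has {H,N}; column 1 has {He,Li,B,C} → Be.
Cell (r6,c4): row 6 has {H,Be,N}; column 4 has {H,He,Be,B,C} → Li.
Cell (r6,c6): row 6 has {H,Li,Be,N}; column 6 has {H,He,Li,Be,B,N} → C.
Cell (r7,c4): row 7 has {He,Li,B,C}; column 4 has {H,He,Li,Be,B,C} → N.
Cell (r7,c5): row 7 has {He,Li,B,C,N}; column 5 has {H,He,Li,B,C,N} → Be.
Cell (r7,c7): row 7 has {He,Li,Be,B,C,N}; column 7 has {Li,B,C,N} → H.
Cell (r1,c1): row 1 has {H,Li,B,C}; column 1 has {He,Li,Be,B,C} → N.
Cell (r1,c3): row 1 has {H,Li,B,C,N}; column 3 has {H,Li,Be,C,N} → He.
Cell (r1,c7): row 1 has {H,He,Li,B,C,N}; column 7 has {H,Li,B,C,N} → Be.
Cell (r3,c1): row 3 has {Li,Be,C,N}; column 1 has {He,Li,Be,B,C,N} → H.
Cell (r3,c7): row 3 has {H,Li,Be,C,N}; column 7 has {H,Li,Be,B,C,N} → He.
Cell (r6,c3): row 6 has {H,Li,Be,C,N}; column 3 has {H,He,Li,Be,C,N} → B.
Cell (r3,c2): row 3 has {H,He,Li,Be,C,N}; column 2 has {H,Li,Be,C,N} → B.
Cell (r6,c2): row 6 has {H,Li,Be,B,C,N}; column 2 has {H,Li,Be,B,C,N} → He.

N Li He B C H Be / C N H He Li Be B / H B Be C N Li He / Li Be N H B He C / B H C Be He N Li / Be He B Li H C N / He C Li N Be B H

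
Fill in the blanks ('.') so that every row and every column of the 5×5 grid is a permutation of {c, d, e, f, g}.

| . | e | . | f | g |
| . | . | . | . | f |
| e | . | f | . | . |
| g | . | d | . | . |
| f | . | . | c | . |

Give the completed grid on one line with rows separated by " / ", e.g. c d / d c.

d e c f g / c g e d f / e c f g d / g f d e c / f d g c e

(r1,c3) = c
(r4,c4) = e
(r4,c5) = c
(r1,c1) = d
(r2,c1) = c
(r3,c5) = d
(r4,c2) = f
(r5,c5) = e
(r3,c4) = g
(r5,c3) = g
(r2,c3) = e
(r2,c4) = d
(r3,c2) = c
(r5,c2) = d
(r2,c2) = g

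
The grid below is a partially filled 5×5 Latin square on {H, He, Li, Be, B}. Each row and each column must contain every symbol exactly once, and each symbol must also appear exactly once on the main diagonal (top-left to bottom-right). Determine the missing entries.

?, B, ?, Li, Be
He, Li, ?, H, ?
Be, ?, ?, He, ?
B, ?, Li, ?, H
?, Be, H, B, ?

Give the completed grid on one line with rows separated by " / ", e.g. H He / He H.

(r1,c1): row 1 has {Li,Be,B}; column 1 has {He,Be,B}; the diagonal has {Li}, so it must be H.
(r1,c3): row 1 has {H,Li,Be,B}; column 3 has {H,Li}, so it must be He.
(r2,c5): row 2 has {H,He,Li}; column 5 has {H,Be}, so it must be B.
(r3,c2): row 3 has {He,Be}; column 2 has {Li,Be,B}, so it must be H.
(r3,c3): row 3 has {H,He,Be}; column 3 has {H,He,Li}; the diagonal has {H,Li}, so it must be B.
(r3,c5): row 3 has {H,He,Be,B}; column 5 has {H,Be,B}, so it must be Li.
(r4,c2): row 4 has {H,Li,B}; column 2 has {H,Li,Be,B}, so it must be He.
(r4,c4): row 4 has {H,He,Li,B}; column 4 has {H,He,Li,B}; the diagonal has {H,Li,B}, so it must be Be.
(r5,c1): row 5 has {H,Be,B}; column 1 has {H,He,Be,B}, so it must be Li.
(r5,c5): row 5 has {H,Li,Be,B}; column 5 has {H,Li,Be,B}; the diagonal has {H,Li,Be,B}, so it must be He.
(r2,c3): row 2 has {H,He,Li,B}; column 3 has {H,He,Li,B}, so it must be Be.

H B He Li Be / He Li Be H B / Be H B He Li / B He Li Be H / Li Be H B He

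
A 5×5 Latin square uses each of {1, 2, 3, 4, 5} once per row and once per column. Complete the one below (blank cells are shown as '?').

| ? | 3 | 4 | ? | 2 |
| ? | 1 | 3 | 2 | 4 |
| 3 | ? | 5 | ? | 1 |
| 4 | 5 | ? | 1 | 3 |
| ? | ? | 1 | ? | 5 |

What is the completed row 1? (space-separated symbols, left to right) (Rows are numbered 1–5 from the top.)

(r1,c4) = 5
(r2,c1) = 5
(r3,c4) = 4
(r4,c3) = 2
(r5,c1) = 2
(r5,c2) = 4
(r5,c4) = 3
(r1,c1) = 1

1 3 4 5 2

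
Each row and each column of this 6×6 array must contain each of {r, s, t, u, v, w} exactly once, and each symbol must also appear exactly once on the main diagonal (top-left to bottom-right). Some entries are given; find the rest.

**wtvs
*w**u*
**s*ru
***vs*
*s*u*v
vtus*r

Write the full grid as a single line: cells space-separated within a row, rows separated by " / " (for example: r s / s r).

(r1,c1) = u
(r1,c2) = r
(r2,c4) = r
(r2,c6) = t
(r3,c2) = v
(r3,c4) = w
(r4,c2) = u
(r4,c6) = w
(r5,c5) = t
(r6,c5) = w
(r2,c1) = s
(r2,c3) = v
(r3,c1) = t
(r4,c1) = r
(r4,c3) = t
(r5,c1) = w
(r5,c3) = r

u r w t v s / s w v r u t / t v s w r u / r u t v s w / w s r u t v / v t u s w r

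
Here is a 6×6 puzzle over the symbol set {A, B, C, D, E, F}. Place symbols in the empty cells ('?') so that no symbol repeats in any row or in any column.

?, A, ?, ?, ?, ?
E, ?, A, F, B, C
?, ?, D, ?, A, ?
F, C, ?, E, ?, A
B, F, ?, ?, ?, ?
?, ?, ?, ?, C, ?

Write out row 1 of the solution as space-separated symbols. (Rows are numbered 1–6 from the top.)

D A E C F B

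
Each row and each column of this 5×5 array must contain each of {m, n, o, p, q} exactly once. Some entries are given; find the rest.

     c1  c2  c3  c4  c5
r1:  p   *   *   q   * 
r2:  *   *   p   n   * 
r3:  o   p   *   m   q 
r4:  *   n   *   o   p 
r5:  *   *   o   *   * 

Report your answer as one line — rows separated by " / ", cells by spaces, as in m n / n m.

Cell (r3,c3): row 3 has {m,o,p,q}; column 3 has {o,p} → n.
Cell (r5,c4): row 5 has {o}; column 4 has {m,n,o,q} → p.
Cell (r1,c3): row 1 has {p,q}; column 3 has {n,o,p} → m.
Cell (r4,c3): row 4 has {n,o,p}; column 3 has {m,n,o,p} → q.
Cell (r1,c2): row 1 has {m,p,q}; column 2 has {n,p} → o.
Cell (r1,c5): row 1 has {m,o,p,q}; column 5 has {p,q} → n.
Cell (r4,c1): row 4 has {n,o,p,q}; column 1 has {o,p} → m.
Cell (r5,c5): row 5 has {o,p}; column 5 has {n,p,q} → m.
Cell (r2,c1): row 2 has {n,p}; column 1 has {m,o,p} → q.
Cell (r2,c2): row 2 has {n,p,q}; column 2 has {n,o,p} → m.
Cell (r2,c5): row 2 has {m,n,p,q}; column 5 has {m,n,p,q} → o.
Cell (r5,c1): row 5 has {m,o,p}; column 1 has {m,o,p,q} → n.
Cell (r5,c2): row 5 has {m,n,o,p}; column 2 has {m,n,o,p} → q.

p o m q n / q m p n o / o p n m q / m n q o p / n q o p m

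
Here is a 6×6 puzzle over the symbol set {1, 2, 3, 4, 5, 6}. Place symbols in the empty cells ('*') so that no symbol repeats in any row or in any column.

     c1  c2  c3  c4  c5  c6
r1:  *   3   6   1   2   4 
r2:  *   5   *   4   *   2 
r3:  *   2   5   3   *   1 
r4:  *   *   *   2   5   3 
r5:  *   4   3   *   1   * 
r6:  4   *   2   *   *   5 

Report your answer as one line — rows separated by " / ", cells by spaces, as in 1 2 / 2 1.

5 3 6 1 2 4 / 3 5 1 4 6 2 / 6 2 5 3 4 1 / 1 6 4 2 5 3 / 2 4 3 5 1 6 / 4 1 2 6 3 5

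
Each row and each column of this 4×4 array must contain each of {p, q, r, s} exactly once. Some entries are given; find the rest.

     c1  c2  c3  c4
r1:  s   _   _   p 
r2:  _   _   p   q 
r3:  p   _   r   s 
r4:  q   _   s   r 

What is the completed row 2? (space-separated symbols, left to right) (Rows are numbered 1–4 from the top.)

r s p q

(r1,c3): row 1 has {p,s}; column 3 has {p,r,s}, so it must be q.
(r2,c1): row 2 has {p,q}; column 1 has {p,q,s}, so it must be r.
(r2,c2): row 2 has {p,q,r}; column 2 is empty so far, so it must be s.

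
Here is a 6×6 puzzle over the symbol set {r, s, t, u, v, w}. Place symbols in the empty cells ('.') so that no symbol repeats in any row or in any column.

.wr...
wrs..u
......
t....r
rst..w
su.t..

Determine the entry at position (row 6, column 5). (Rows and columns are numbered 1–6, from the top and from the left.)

row 2 has {r,s,u,w}; column 4 has {t} — only v is left for (r2,c4).
row 2 has {r,s,u,v,w}; column 5 is empty so far — only t is left for (r2,c5).
row 4 has {r,t}; column 2 has {r,s,u,w} — only v is left for (r4,c2).
row 5 has {r,s,t,w}; column 4 has {t,v} — only u is left for (r5,c4).
row 5 has {r,s,t,u,w}; column 5 has {t} — only v is left for (r5,c5).
row 6 has {s,t,u}; column 6 has {r,u,w} — only v is left for (r6,c6).
row 1 has {r,w}; column 4 has {t,u,v} — only s is left for (r1,c4).
row 1 has {r,s,w}; column 5 has {t,v} — only u is left for (r1,c5).
row 1 has {r,s,u,w}; column 6 has {r,u,v,w} — only t is left for (r1,c6).
row 3 is empty so far; column 2 has {r,s,u,v,w} — only t is left for (r3,c2).
row 3 has {t}; column 6 has {r,t,u,v,w} — only s is left for (r3,c6).
row 4 has {r,t,v}; column 4 has {s,t,u,v} — only w is left for (r4,c4).
row 4 has {r,t,v,w}; column 5 has {t,u,v} — only s is left for (r4,c5).
row 6 has {s,t,u,v}; column 3 has {r,s,t} — only w is left for (r6,c3).
row 6 has {s,t,u,v,w}; column 5 has {s,t,u,v} — only r is left for (r6,c5).

r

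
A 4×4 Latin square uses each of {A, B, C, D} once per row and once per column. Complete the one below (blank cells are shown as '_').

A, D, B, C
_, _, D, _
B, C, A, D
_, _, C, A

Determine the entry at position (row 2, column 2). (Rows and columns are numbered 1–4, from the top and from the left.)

(r2,c1) = C
(r2,c4) = B
(r4,c1) = D
(r4,c2) = B
(r2,c2) = A

A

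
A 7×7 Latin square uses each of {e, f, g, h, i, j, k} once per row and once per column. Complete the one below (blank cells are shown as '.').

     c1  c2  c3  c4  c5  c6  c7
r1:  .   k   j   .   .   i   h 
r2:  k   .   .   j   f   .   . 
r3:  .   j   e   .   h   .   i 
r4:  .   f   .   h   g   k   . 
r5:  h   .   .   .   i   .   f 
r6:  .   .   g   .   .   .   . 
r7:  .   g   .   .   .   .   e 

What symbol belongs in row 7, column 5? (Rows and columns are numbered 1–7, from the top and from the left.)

(r1,c5) = e
(r2,c7) = g
(r4,c3) = i
(r4,c7) = j
(r5,c2) = e
(r5,c3) = k
(r5,c4) = g
(r5,c6) = j
(r6,c7) = k
(r1,c4) = f
(r2,c3) = h
(r2,c6) = e
(r3,c4) = k
(r4,c1) = e
(r6,c5) = j
(r7,c3) = f
(r7,c4) = i
(r7,c5) = k

k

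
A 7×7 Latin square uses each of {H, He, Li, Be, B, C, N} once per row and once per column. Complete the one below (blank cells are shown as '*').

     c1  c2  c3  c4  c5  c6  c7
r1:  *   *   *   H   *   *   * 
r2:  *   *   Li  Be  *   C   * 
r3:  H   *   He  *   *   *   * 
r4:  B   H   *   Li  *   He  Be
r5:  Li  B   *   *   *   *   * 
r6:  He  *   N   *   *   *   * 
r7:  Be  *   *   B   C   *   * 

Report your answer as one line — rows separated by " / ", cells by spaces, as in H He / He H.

C Li B H He Be N / N He Li Be B C H / H C He N Be B Li / B H C Li N He Be / Li B Be He H N C / He Be N C Li H B / Be N H B C Li He

row 2 has {Li,Be,C}; column 1 has {H,He,Li,Be,B} — only N is left for (r2,c1).
row 2 has {Li,Be,C,N}; column 2 has {H,B} — only He is left for (r2,c2).
row 4 has {H,He,Li,Be,B}; column 3 has {He,Li,N} — only C is left for (r4,c3).
row 4 has {H,He,Li,Be,B,C}; column 5 has {C} — only N is left for (r4,c5).
row 6 has {He,N}; column 4 has {H,Li,Be,B} — only C is left for (r6,c4).
row 7 has {Be,B,C}; column 3 has {He,Li,C,N} — only H is left for (r7,c3).
row 1 has {H}; column 1 has {H,He,Li,Be,B,N} — only C is left for (r1,c1).
row 3 has {H,He}; column 4 has {H,Li,Be,B,C} — only N is left for (r3,c4).
row 5 has {Li,B}; column 3 has {H,He,Li,C,N} — only Be is left for (r5,c3).
row 5 has {Li,Be,B}; column 4 has {H,Li,Be,B,C,N} — only He is left for (r5,c4).
row 5 has {He,Li,Be,B}; column 5 has {C,N} — only H is left for (r5,c5).
row 5 has {H,He,Li,Be,B}; column 6 has {He,C} — only N is left for (r5,c6).
row 5 has {H,He,Li,Be,B,N}; column 7 has {Be} — only C is left for (r5,c7).
row 7 has {H,Be,B,C}; column 6 has {He,C,N} — only Li is left for (r7,c6).
row 1 has {H,C}; column 3 has {H,He,Li,Be,C,N} — only B is left for (r1,c3).
row 1 has {H,B,C}; column 6 has {He,Li,C,N} — only Be is left for (r1,c6).
row 2 has {He,Li,Be,C,N}; column 5 has {H,C,N} — only B is left for (r2,c5).
row 2 has {He,Li,Be,B,C,N}; column 7 has {Be,C} — only H is left for (r2,c7).
row 3 has {H,He,N}; column 6 has {He,Li,Be,C,N} — only B is left for (r3,c6).
row 3 has {H,He,B,N}; column 7 has {H,Be,C} — only Li is left for (r3,c7).
row 6 has {He,C,N}; column 6 has {He,Li,Be,B,C,N} — only H is left for (r6,c6).
row 6 has {H,He,C,N}; column 7 has {H,Li,Be,C} — only B is left for (r6,c7).
row 7 has {H,Li,Be,B,C}; column 2 has {H,He,B} — only N is left for (r7,c2).
row 7 has {H,Li,Be,B,C,N}; column 7 has {H,Li,Be,B,C} — only He is left for (r7,c7).
row 1 has {H,Be,B,C}; column 2 has {H,He,B,N} — only Li is left for (r1,c2).
row 1 has {H,Li,Be,B,C}; column 5 has {H,B,C,N} — only He is left for (r1,c5).
row 1 has {H,He,Li,Be,B,C}; column 7 has {H,He,Li,Be,B,C} — only N is left for (r1,c7).
row 3 has {H,He,Li,B,N}; column 5 has {H,He,B,C,N} — only Be is left for (r3,c5).
row 6 has {H,He,B,C,N}; column 2 has {H,He,Li,B,N} — only Be is left for (r6,c2).
row 6 has {H,He,Be,B,C,N}; column 5 has {H,He,Be,B,C,N} — only Li is left for (r6,c5).
row 3 has {H,He,Li,Be,B,N}; column 2 has {H,He,Li,Be,B,N} — only C is left for (r3,c2).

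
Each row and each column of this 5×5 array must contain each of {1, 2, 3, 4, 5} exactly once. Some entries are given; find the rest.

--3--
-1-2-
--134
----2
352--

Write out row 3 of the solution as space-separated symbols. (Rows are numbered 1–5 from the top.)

(r3,c2) = 2
(r5,c5) = 1
(r1,c2) = 4
(r1,c5) = 5
(r2,c5) = 3
(r3,c1) = 5

5 2 1 3 4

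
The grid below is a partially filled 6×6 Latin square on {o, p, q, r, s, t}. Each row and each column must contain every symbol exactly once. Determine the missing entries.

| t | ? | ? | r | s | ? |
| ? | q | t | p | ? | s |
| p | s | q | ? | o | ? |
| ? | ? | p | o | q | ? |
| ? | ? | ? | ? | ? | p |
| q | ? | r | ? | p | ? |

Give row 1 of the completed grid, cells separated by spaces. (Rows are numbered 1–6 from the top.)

t p o r s q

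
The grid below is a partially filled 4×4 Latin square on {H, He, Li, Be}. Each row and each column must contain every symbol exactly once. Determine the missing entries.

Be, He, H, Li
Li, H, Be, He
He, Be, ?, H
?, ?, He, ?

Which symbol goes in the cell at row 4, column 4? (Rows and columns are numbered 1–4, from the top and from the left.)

Be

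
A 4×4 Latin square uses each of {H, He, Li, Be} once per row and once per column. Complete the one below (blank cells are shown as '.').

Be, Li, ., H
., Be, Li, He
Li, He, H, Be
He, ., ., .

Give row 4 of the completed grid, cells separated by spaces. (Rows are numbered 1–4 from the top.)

He H Be Li

row 1 has {H,Li,Be}; column 3 has {H,Li} — only He is left for (r1,c3).
row 2 has {He,Li,Be}; column 1 has {He,Li,Be} — only H is left for (r2,c1).
row 4 has {He}; column 2 has {He,Li,Be} — only H is left for (r4,c2).
row 4 has {H,He}; column 3 has {H,He,Li} — only Be is left for (r4,c3).
row 4 has {H,He,Be}; column 4 has {H,He,Be} — only Li is left for (r4,c4).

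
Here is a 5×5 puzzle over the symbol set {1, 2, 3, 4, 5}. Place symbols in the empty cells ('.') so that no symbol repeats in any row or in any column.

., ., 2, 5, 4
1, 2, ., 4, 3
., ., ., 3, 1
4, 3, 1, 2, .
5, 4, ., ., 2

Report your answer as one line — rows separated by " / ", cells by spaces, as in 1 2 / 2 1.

row 1 has {2,4,5}; column 1 has {1,4,5} — only 3 is left for (r1,c1).
row 1 has {2,3,4,5}; column 2 has {2,3,4} — only 1 is left for (r1,c2).
row 2 has {1,2,3,4}; column 3 has {1,2} — only 5 is left for (r2,c3).
row 3 has {1,3}; column 1 has {1,3,4,5} — only 2 is left for (r3,c1).
row 3 has {1,2,3}; column 2 has {1,2,3,4} — only 5 is left for (r3,c2).
row 3 has {1,2,3,5}; column 3 has {1,2,5} — only 4 is left for (r3,c3).
row 4 has {1,2,3,4}; column 5 has {1,2,3,4} — only 5 is left for (r4,c5).
row 5 has {2,4,5}; column 3 has {1,2,4,5} — only 3 is left for (r5,c3).
row 5 has {2,3,4,5}; column 4 has {2,3,4,5} — only 1 is left for (r5,c4).

3 1 2 5 4 / 1 2 5 4 3 / 2 5 4 3 1 / 4 3 1 2 5 / 5 4 3 1 2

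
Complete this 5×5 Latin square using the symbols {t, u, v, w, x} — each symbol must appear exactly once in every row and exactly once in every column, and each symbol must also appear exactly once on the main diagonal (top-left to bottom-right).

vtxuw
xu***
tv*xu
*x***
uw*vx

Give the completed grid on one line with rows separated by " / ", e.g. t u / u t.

row 3 has {t,u,v,x}; column 3 has {x}; the diagonal has {u,v,x} — only w is left for (r3,c3).
row 4 has {x}; column 1 has {t,u,v,x} — only w is left for (r4,c1).
row 4 has {w,x}; column 4 has {u,v,x}; the diagonal has {u,v,w,x} — only t is left for (r4,c4).
row 4 has {t,w,x}; column 5 has {u,w,x} — only v is left for (r4,c5).
row 5 has {u,v,w,x}; column 3 has {w,x} — only t is left for (r5,c3).
row 2 has {u,x}; column 3 has {t,w,x} — only v is left for (r2,c3).
row 2 has {u,v,x}; column 4 has {t,u,v,x} — only w is left for (r2,c4).
row 2 has {u,v,w,x}; column 5 has {u,v,w,x} — only t is left for (r2,c5).
row 4 has {t,v,w,x}; column 3 has {t,v,w,x} — only u is left for (r4,c3).

v t x u w / x u v w t / t v w x u / w x u t v / u w t v x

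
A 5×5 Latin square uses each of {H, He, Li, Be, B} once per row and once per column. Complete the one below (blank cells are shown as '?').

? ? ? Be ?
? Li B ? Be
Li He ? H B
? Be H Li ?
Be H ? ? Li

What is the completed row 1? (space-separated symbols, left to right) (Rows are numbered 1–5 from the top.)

Cell (r1,c2): row 1 has {Be}; column 2 has {H,He,Li,Be} → B.
Cell (r2,c4): row 2 has {Li,Be,B}; column 4 has {H,Li,Be} → He.
Cell (r3,c3): row 3 has {H,He,Li,B}; column 3 has {H,B} → Be.
Cell (r4,c5): row 4 has {H,Li,Be}; column 5 has {Li,Be,B} → He.
Cell (r5,c3): row 5 has {H,Li,Be}; column 3 has {H,Be,B} → He.
Cell (r5,c4): row 5 has {H,He,Li,Be}; column 4 has {H,He,Li,Be} → B.
Cell (r1,c3): row 1 has {Be,B}; column 3 has {H,He,Be,B} → Li.
Cell (r1,c5): row 1 has {Li,Be,B}; column 5 has {He,Li,Be,B} → H.
Cell (r2,c1): row 2 has {He,Li,Be,B}; column 1 has {Li,Be} → H.
Cell (r4,c1): row 4 has {H,He,Li,Be}; column 1 has {H,Li,Be} → B.
Cell (r1,c1): row 1 has {H,Li,Be,B}; column 1 has {H,Li,Be,B} → He.

He B Li Be H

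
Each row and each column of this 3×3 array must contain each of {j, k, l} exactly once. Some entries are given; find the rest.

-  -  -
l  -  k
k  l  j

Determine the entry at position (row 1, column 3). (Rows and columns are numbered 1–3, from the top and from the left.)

At row 1, column 1: row 1 is empty so far; column 1 has {k,l}; that leaves j.
At row 1, column 2: row 1 has {j}; column 2 has {l}; that leaves k.
At row 1, column 3: row 1 has {j,k}; column 3 has {j,k}; that leaves l.

l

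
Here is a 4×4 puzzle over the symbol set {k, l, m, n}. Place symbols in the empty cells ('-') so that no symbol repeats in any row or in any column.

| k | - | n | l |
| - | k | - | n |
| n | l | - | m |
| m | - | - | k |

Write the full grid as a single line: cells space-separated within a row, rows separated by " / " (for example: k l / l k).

k m n l / l k m n / n l k m / m n l k

(r1,c2) = m
(r2,c1) = l
(r2,c3) = m
(r3,c3) = k
(r4,c2) = n
(r4,c3) = l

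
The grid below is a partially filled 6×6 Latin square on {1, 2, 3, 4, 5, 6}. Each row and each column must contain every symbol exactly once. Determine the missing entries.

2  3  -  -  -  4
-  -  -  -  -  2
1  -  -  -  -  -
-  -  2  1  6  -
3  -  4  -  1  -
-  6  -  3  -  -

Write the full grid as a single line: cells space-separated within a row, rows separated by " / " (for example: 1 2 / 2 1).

2 3 1 6 5 4 / 6 1 3 5 4 2 / 1 2 6 4 3 5 / 5 4 2 1 6 3 / 3 5 4 2 1 6 / 4 6 5 3 2 1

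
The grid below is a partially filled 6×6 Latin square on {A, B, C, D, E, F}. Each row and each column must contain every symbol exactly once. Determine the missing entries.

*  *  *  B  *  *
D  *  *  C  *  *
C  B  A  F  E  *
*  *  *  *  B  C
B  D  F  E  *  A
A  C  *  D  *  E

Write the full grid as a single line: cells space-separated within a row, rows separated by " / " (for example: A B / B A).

E A C B D F / D F E C A B / C B A F E D / F E D A B C / B D F E C A / A C B D F E

(r3,c6) = D
(r4,c4) = A
(r5,c5) = C
(r6,c3) = B
(r6,c5) = F
(r1,c6) = F
(r2,c3) = E
(r2,c5) = A
(r2,c6) = B
(r4,c3) = D
(r1,c1) = E
(r1,c2) = A
(r1,c3) = C
(r1,c5) = D
(r2,c2) = F
(r4,c1) = F
(r4,c2) = E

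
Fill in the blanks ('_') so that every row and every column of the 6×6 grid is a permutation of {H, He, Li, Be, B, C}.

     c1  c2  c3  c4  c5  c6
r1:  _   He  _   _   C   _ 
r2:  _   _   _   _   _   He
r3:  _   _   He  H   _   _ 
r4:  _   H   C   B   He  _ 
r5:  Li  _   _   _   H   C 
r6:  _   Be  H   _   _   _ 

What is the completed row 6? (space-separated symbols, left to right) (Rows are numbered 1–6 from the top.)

(r4,c1): row 4 has {H,He,B,C}; column 1 has {Li}, so it must be Be.
(r4,c6): row 4 has {H,He,Be,B,C}; column 6 has {He,C}, so it must be Li.
(r5,c2): row 5 has {H,Li,C}; column 2 has {H,He,Be}, so it must be B.
(r5,c3): row 5 has {H,Li,B,C}; column 3 has {H,He,C}, so it must be Be.
(r5,c4): row 5 has {H,Li,Be,B,C}; column 4 has {H,B}, so it must be He.
(r6,c6): row 6 has {H,Be}; column 6 has {He,Li,C}, so it must be B.
(r3,c6): row 3 has {H,He}; column 6 has {He,Li,B,C}, so it must be Be.
(r6,c5): row 6 has {H,Be,B}; column 5 has {H,He,C}, so it must be Li.
(r1,c6): row 1 has {He,C}; column 6 has {He,Li,Be,B,C}, so it must be H.
(r3,c5): row 3 has {H,He,Be}; column 5 has {H,He,Li,C}, so it must be B.
(r6,c4): row 6 has {H,Li,Be,B}; column 4 has {H,He,B}, so it must be C.
(r1,c1): row 1 has {H,He,C}; column 1 has {Li,Be}, so it must be B.
(r1,c3): row 1 has {H,He,B,C}; column 3 has {H,He,Be,C}, so it must be Li.
(r1,c4): row 1 has {H,He,Li,B,C}; column 4 has {H,He,B,C}, so it must be Be.
(r2,c3): row 2 has {He}; column 3 has {H,He,Li,Be,C}, so it must be B.
(r2,c4): row 2 has {He,B}; column 4 has {H,He,Be,B,C}, so it must be Li.
(r2,c5): row 2 has {He,Li,B}; column 5 has {H,He,Li,B,C}, so it must be Be.
(r3,c1): row 3 has {H,He,Be,B}; column 1 has {Li,Be,B}, so it must be C.
(r3,c2): row 3 has {H,He,Be,B,C}; column 2 has {H,He,Be,B}, so it must be Li.
(r6,c1): row 6 has {H,Li,Be,B,C}; column 1 has {Li,Be,B,C}, so it must be He.

He Be H C Li B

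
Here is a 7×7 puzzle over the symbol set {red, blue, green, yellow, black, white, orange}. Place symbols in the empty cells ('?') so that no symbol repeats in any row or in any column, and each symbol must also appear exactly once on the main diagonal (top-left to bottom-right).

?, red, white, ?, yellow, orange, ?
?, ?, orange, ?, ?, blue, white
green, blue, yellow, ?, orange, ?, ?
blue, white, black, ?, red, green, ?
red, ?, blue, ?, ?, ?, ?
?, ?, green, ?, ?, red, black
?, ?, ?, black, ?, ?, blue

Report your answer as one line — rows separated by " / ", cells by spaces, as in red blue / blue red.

(r1,c1): row 1 has {red,yellow,white,orange}; column 1 has {red,blue,green}; the diagonal has {red,blue,yellow}, so it must be black.
(r1,c7): row 1 has {red,yellow,black,white,orange}; column 7 has {blue,black,white}, so it must be green.
(r2,c1): row 2 has {blue,white,orange}; column 1 has {red,blue,green,black}, so it must be yellow.
(r2,c2): row 2 has {blue,yellow,white,orange}; column 2 has {red,blue,white}; the diagonal has {red,blue,yellow,black}, so it must be green.
(r2,c4): row 2 has {blue,green,yellow,white,orange}; column 4 has {black}, so it must be red.
(r2,c5): row 2 has {red,blue,green,yellow,white,orange}; column 5 has {red,yellow,orange}, so it must be black.
(r3,c4): row 3 has {blue,green,yellow,orange}; column 4 has {red,black}, so it must be white.
(r3,c6): row 3 has {blue,green,yellow,white,orange}; column 6 has {red,blue,green,orange}, so it must be black.
(r3,c7): row 3 has {blue,green,yellow,black,white,orange}; column 7 has {blue,green,black,white}, so it must be red.
(r4,c4): row 4 has {red,blue,green,black,white}; column 4 has {red,black,white}; the diagonal has {red,blue,green,yellow,black}, so it must be orange.
(r4,c7): row 4 has {red,blue,green,black,white,orange}; column 7 has {red,blue,green,black,white}, so it must be yellow.
(r5,c5): row 5 has {red,blue}; column 5 has {red,yellow,black,orange}; the diagonal has {red,blue,green,yellow,black,orange}, so it must be white.
(r5,c6): row 5 has {red,blue,white}; column 6 has {red,blue,green,black,orange}, so it must be yellow.
(r5,c7): row 5 has {red,blue,yellow,white}; column 7 has {red,blue,green,yellow,black,white}, so it must be orange.
(r6,c5): row 6 has {red,green,black}; column 5 has {red,yellow,black,white,orange}, so it must be blue.
(r7,c3): row 7 has {blue,black}; column 3 has {blue,green,yellow,black,white,orange}, so it must be red.
(r7,c5): row 7 has {red,blue,black}; column 5 has {red,blue,yellow,black,white,orange}, so it must be green.
(r7,c6): row 7 has {red,blue,green,black}; column 6 has {red,blue,green,yellow,black,orange}, so it must be white.
(r1,c4): row 1 has {red,green,yellow,black,white,orange}; column 4 has {red,black,white,orange}, so it must be blue.
(r5,c2): row 5 has {red,blue,yellow,white,orange}; column 2 has {red,blue,green,white}, so it must be black.
(r5,c4): row 5 has {red,blue,yellow,black,white,orange}; column 4 has {red,blue,black,white,orange}, so it must be green.
(r6,c4): row 6 has {red,blue,green,black}; column 4 has {red,blue,green,black,white,orange}, so it must be yellow.
(r7,c1): row 7 has {red,blue,green,black,white}; column 1 has {red,blue,green,yellow,black}, so it must be orange.
(r7,c2): row 7 has {red,blue,green,black,white,orange}; column 2 has {red,blue,green,black,white}, so it must be yellow.
(r6,c1): row 6 has {red,blue,green,yellow,black}; column 1 has {red,blue,green,yellow,black,orange}, so it must be white.
(r6,c2): row 6 has {red,blue,green,yellow,black,white}; column 2 has {red,blue,green,yellow,black,white}, so it must be orange.

black red white blue yellow orange green / yellow green orange red black blue white / green blue yellow white orange black red / blue white black orange red green yellow / red black blue green white yellow orange / white orange green yellow blue red black / orange yellow red black green white blue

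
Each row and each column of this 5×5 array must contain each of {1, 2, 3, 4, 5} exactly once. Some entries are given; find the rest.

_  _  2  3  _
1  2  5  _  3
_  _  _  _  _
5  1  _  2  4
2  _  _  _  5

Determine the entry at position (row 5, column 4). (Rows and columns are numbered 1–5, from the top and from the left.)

1

(r1,c1) = 4
(r1,c2) = 5
(r1,c5) = 1
(r2,c4) = 4
(r3,c1) = 3
(r3,c2) = 4
(r3,c3) = 1
(r3,c4) = 5
(r3,c5) = 2
(r4,c3) = 3
(r5,c2) = 3
(r5,c3) = 4
(r5,c4) = 1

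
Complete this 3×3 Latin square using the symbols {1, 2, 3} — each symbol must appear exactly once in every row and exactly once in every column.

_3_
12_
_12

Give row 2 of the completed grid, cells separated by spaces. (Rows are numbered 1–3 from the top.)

(r1,c1) = 2
(r1,c3) = 1
(r2,c3) = 3

1 2 3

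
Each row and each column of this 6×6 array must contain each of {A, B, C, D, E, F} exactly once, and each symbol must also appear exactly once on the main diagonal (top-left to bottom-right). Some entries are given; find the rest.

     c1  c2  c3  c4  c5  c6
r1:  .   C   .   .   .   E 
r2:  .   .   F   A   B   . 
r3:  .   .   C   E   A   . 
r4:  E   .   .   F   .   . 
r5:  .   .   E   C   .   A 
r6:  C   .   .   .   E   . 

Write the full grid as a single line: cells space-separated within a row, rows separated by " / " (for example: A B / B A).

A C D B F E / D E F A B C / B D C E A F / E A B F C D / F B E C D A / C F A D E B

At row 2, column 1: row 2 has {A,B,F}; column 1 has {C,E}; that leaves D.
At row 2, column 2: row 2 has {A,B,D,F}; column 2 has {C}; the diagonal has {C,F}; that leaves E.
At row 2, column 6: row 2 has {A,B,D,E,F}; column 6 has {A,E}; that leaves C.
At row 5, column 5: row 5 has {A,C,E}; column 5 has {A,B,E}; the diagonal has {C,E,F}; that leaves D.
At row 6, column 6: row 6 has {C,E}; column 6 has {A,C,E}; the diagonal has {C,D,E,F}; that leaves B.
At row 1, column 1: row 1 has {C,E}; column 1 has {C,D,E}; the diagonal has {B,C,D,E,F}; that leaves A.
At row 1, column 5: row 1 has {A,C,E}; column 5 has {A,B,D,E}; that leaves F.
At row 4, column 5: row 4 has {E,F}; column 5 has {A,B,D,E,F}; that leaves C.
At row 4, column 6: row 4 has {C,E,F}; column 6 has {A,B,C,E}; that leaves D.
At row 6, column 4: row 6 has {B,C,E}; column 4 has {A,C,E,F}; that leaves D.
At row 1, column 4: row 1 has {A,C,E,F}; column 4 has {A,C,D,E,F}; that leaves B.
At row 3, column 6: row 3 has {A,C,E}; column 6 has {A,B,C,D,E}; that leaves F.
At row 6, column 3: row 6 has {B,C,D,E}; column 3 has {C,E,F}; that leaves A.
At row 1, column 3: row 1 has {A,B,C,E,F}; column 3 has {A,C,E,F}; that leaves D.
At row 3, column 1: row 3 has {A,C,E,F}; column 1 has {A,C,D,E}; that leaves B.
At row 3, column 2: row 3 has {A,B,C,E,F}; column 2 has {C,E}; that leaves D.
At row 4, column 3: row 4 has {C,D,E,F}; column 3 has {A,C,D,E,F}; that leaves B.
At row 5, column 1: row 5 has {A,C,D,E}; column 1 has {A,B,C,D,E}; that leaves F.
At row 5, column 2: row 5 has {A,C,D,E,F}; column 2 has {C,D,E}; that leaves B.
At row 6, column 2: row 6 has {A,B,C,D,E}; column 2 has {B,C,D,E}; that leaves F.
At row 4, column 2: row 4 has {B,C,D,E,F}; column 2 has {B,C,D,E,F}; that leaves A.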